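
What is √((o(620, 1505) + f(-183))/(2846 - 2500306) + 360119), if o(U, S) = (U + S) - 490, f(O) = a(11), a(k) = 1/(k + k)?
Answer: √271786879513193853270/27472060 ≈ 600.10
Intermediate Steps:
a(k) = 1/(2*k)
f(O) = 1/22 (f(O) = (½)/11 = (½)*(1/11) = 1/22)
o(U, S) = -490 + S + U (o(U, S) = (S + U) - 490 = -490 + S + U)
√((o(620, 1505) + f(-183))/(2846 - 2500306) + 360119) = √(((-490 + 1505 + 620) + 1/22)/(2846 - 2500306) + 360119) = √((1635 + 1/22)/(-2497460) + 360119) = √((35971/22)*(-1/2497460) + 360119) = √(-35971/54944120 + 360119) = √(19786421514309/54944120) = √271786879513193853270/27472060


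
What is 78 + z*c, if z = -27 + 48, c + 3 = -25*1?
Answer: -510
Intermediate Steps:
c = -28 (c = -3 - 25*1 = -3 - 25 = -28)
z = 21
78 + z*c = 78 + 21*(-28) = 78 - 588 = -510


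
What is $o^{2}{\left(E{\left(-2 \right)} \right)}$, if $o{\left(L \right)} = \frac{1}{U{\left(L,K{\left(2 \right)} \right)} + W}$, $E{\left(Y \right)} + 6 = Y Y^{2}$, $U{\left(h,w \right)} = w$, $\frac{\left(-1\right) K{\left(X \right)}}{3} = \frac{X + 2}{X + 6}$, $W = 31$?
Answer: $\frac{4}{3481} \approx 0.0011491$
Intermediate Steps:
$K{\left(X \right)} = - \frac{3 \left(2 + X\right)}{6 + X}$ ($K{\left(X \right)} = - 3 \frac{X + 2}{X + 6} = - 3 \frac{2 + X}{6 + X} = - \frac{3 \left(2 + X\right)}{6 + X}$)
$E{\left(Y \right)} = -6 + Y^{3}$ ($E{\left(Y \right)} = -6 + Y Y^{2} = -6 + Y^{3}$)
$o{\left(L \right)} = \frac{2}{59}$ ($o{\left(L \right)} = \frac{1}{\frac{3 \left(-2 - 2\right)}{6 + 2} + 31} = \frac{1}{\frac{3 \left(-2 - 2\right)}{8} + 31} = \frac{1}{3 \cdot \frac{1}{8} \left(-4\right) + 31} = \frac{1}{- \frac{3}{2} + 31} = \frac{1}{\frac{59}{2}} = \frac{2}{59}$)
$o^{2}{\left(E{\left(-2 \right)} \right)} = \left(\frac{2}{59}\right)^{2} = \frac{4}{3481}$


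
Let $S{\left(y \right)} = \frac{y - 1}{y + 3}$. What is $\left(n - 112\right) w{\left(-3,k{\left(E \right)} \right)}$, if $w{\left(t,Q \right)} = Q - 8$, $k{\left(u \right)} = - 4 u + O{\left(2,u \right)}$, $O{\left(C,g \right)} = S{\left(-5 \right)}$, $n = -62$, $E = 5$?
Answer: $4350$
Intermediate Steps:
$S{\left(y \right)} = \frac{-1 + y}{3 + y}$
$O{\left(C,g \right)} = 3$ ($O{\left(C,g \right)} = \frac{-1 - 5}{3 - 5} = \frac{1}{-2} \left(-6\right) = \left(- \frac{1}{2}\right) \left(-6\right) = 3$)
$k{\left(u \right)} = 3 - 4 u$ ($k{\left(u \right)} = - 4 u + 3 = 3 - 4 u$)
$w{\left(t,Q \right)} = -8 + Q$
$\left(n - 112\right) w{\left(-3,k{\left(E \right)} \right)} = \left(-62 - 112\right) \left(-8 + \left(3 - 20\right)\right) = - 174 \left(-8 + \left(3 - 20\right)\right) = - 174 \left(-8 - 17\right) = \left(-174\right) \left(-25\right) = 4350$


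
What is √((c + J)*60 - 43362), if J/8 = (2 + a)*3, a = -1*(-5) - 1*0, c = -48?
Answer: 21*I*√82 ≈ 190.16*I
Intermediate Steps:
a = 5 (a = 5 + 0 = 5)
J = 168 (J = 8*((2 + 5)*3) = 8*(7*3) = 8*21 = 168)
√((c + J)*60 - 43362) = √((-48 + 168)*60 - 43362) = √(120*60 - 43362) = √(7200 - 43362) = √(-36162) = 21*I*√82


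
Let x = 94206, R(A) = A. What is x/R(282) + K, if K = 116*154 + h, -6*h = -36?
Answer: 855591/47 ≈ 18204.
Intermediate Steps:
h = 6 (h = -⅙*(-36) = 6)
K = 17870 (K = 116*154 + 6 = 17864 + 6 = 17870)
x/R(282) + K = 94206/282 + 17870 = 94206*(1/282) + 17870 = 15701/47 + 17870 = 855591/47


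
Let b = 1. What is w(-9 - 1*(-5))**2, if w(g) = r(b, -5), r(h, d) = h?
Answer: 1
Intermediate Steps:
w(g) = 1
w(-9 - 1*(-5))**2 = 1**2 = 1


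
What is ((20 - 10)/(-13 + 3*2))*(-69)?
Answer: 690/7 ≈ 98.571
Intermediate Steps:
((20 - 10)/(-13 + 3*2))*(-69) = (10/(-13 + 6))*(-69) = (10/(-7))*(-69) = (10*(-⅐))*(-69) = -10/7*(-69) = 690/7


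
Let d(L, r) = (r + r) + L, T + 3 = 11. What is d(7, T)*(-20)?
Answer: -460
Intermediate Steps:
T = 8 (T = -3 + 11 = 8)
d(L, r) = L + 2*r (d(L, r) = 2*r + L = L + 2*r)
d(7, T)*(-20) = (7 + 2*8)*(-20) = (7 + 16)*(-20) = 23*(-20) = -460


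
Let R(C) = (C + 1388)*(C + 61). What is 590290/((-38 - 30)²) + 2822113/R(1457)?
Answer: 640585194103/4992428760 ≈ 128.31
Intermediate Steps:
R(C) = (61 + C)*(1388 + C) (R(C) = (1388 + C)*(61 + C) = (61 + C)*(1388 + C))
590290/((-38 - 30)²) + 2822113/R(1457) = 590290/((-38 - 30)²) + 2822113/(84668 + 1457² + 1449*1457) = 590290/((-68)²) + 2822113/(84668 + 2122849 + 2111193) = 590290/4624 + 2822113/4318710 = 590290*(1/4624) + 2822113*(1/4318710) = 295145/2312 + 2822113/4318710 = 640585194103/4992428760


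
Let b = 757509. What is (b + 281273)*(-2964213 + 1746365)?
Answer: -1265078581136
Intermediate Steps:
(b + 281273)*(-2964213 + 1746365) = (757509 + 281273)*(-2964213 + 1746365) = 1038782*(-1217848) = -1265078581136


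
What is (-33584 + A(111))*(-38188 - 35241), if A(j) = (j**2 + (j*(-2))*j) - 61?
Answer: 3375237414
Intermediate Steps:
A(j) = -61 - j**2 (A(j) = (j**2 + (-2*j)*j) - 61 = (j**2 - 2*j**2) - 61 = -j**2 - 61 = -61 - j**2)
(-33584 + A(111))*(-38188 - 35241) = (-33584 + (-61 - 1*111**2))*(-38188 - 35241) = (-33584 + (-61 - 1*12321))*(-73429) = (-33584 + (-61 - 12321))*(-73429) = (-33584 - 12382)*(-73429) = -45966*(-73429) = 3375237414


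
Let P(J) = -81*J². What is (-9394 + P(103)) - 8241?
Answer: -876964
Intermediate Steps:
(-9394 + P(103)) - 8241 = (-9394 - 81*103²) - 8241 = (-9394 - 81*10609) - 8241 = (-9394 - 859329) - 8241 = -868723 - 8241 = -876964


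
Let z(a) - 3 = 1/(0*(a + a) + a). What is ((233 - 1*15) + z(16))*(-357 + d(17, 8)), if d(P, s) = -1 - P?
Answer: -1326375/16 ≈ -82899.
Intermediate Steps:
z(a) = 3 + 1/a (z(a) = 3 + 1/(0*(a + a) + a) = 3 + 1/(0*(2*a) + a) = 3 + 1/(0 + a) = 3 + 1/a)
((233 - 1*15) + z(16))*(-357 + d(17, 8)) = ((233 - 1*15) + (3 + 1/16))*(-357 + (-1 - 1*17)) = ((233 - 15) + (3 + 1/16))*(-357 + (-1 - 17)) = (218 + 49/16)*(-357 - 18) = (3537/16)*(-375) = -1326375/16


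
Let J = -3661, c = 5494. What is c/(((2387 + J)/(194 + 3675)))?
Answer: -10628143/637 ≈ -16685.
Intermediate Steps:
c/(((2387 + J)/(194 + 3675))) = 5494/(((2387 - 3661)/(194 + 3675))) = 5494/((-1274/3869)) = 5494/((-1274*1/3869)) = 5494/(-1274/3869) = 5494*(-3869/1274) = -10628143/637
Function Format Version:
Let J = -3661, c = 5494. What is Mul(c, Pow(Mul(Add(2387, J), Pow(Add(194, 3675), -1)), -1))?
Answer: Rational(-10628143, 637) ≈ -16685.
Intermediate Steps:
Mul(c, Pow(Mul(Add(2387, J), Pow(Add(194, 3675), -1)), -1)) = Mul(5494, Pow(Mul(Add(2387, -3661), Pow(Add(194, 3675), -1)), -1)) = Mul(5494, Pow(Mul(-1274, Pow(3869, -1)), -1)) = Mul(5494, Pow(Mul(-1274, Rational(1, 3869)), -1)) = Mul(5494, Pow(Rational(-1274, 3869), -1)) = Mul(5494, Rational(-3869, 1274)) = Rational(-10628143, 637)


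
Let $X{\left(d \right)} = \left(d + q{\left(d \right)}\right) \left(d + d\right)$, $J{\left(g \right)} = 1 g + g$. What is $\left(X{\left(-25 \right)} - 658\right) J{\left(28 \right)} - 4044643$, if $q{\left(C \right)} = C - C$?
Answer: $-4011491$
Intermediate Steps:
$J{\left(g \right)} = 2 g$ ($J{\left(g \right)} = g + g = 2 g$)
$q{\left(C \right)} = 0$
$X{\left(d \right)} = 2 d^{2}$ ($X{\left(d \right)} = \left(d + 0\right) \left(d + d\right) = d 2 d = 2 d^{2}$)
$\left(X{\left(-25 \right)} - 658\right) J{\left(28 \right)} - 4044643 = \left(2 \left(-25\right)^{2} - 658\right) 2 \cdot 28 - 4044643 = \left(2 \cdot 625 - 658\right) 56 - 4044643 = \left(1250 - 658\right) 56 - 4044643 = 592 \cdot 56 - 4044643 = 33152 - 4044643 = -4011491$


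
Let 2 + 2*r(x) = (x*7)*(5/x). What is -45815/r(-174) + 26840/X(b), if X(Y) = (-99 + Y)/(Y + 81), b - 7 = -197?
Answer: 6369310/867 ≈ 7346.4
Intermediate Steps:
r(x) = 33/2 (r(x) = -1 + ((x*7)*(5/x))/2 = -1 + ((7*x)*(5/x))/2 = -1 + (½)*35 = -1 + 35/2 = 33/2)
b = -190 (b = 7 - 197 = -190)
X(Y) = (-99 + Y)/(81 + Y)
-45815/r(-174) + 26840/X(b) = -45815/33/2 + 26840/(((-99 - 190)/(81 - 190))) = -45815*2/33 + 26840/((-289/(-109))) = -8330/3 + 26840/((-1/109*(-289))) = -8330/3 + 26840/(289/109) = -8330/3 + 26840*(109/289) = -8330/3 + 2925560/289 = 6369310/867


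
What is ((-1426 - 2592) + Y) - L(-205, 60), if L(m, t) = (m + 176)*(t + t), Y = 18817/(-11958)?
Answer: -6452221/11958 ≈ -539.57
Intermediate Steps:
Y = -18817/11958 (Y = 18817*(-1/11958) = -18817/11958 ≈ -1.5736)
L(m, t) = 2*t*(176 + m) (L(m, t) = (176 + m)*(2*t) = 2*t*(176 + m))
((-1426 - 2592) + Y) - L(-205, 60) = ((-1426 - 2592) - 18817/11958) - 2*60*(176 - 205) = (-4018 - 18817/11958) - 2*60*(-29) = -48066061/11958 - 1*(-3480) = -48066061/11958 + 3480 = -6452221/11958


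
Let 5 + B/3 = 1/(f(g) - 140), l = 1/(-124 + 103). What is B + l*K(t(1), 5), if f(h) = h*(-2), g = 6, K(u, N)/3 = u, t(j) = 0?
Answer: -2283/152 ≈ -15.020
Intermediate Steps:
K(u, N) = 3*u
f(h) = -2*h
l = -1/21 (l = 1/(-21) = -1/21 ≈ -0.047619)
B = -2283/152 (B = -15 + 3/(-2*6 - 140) = -15 + 3/(-12 - 140) = -15 + 3/(-152) = -15 + 3*(-1/152) = -15 - 3/152 = -2283/152 ≈ -15.020)
B + l*K(t(1), 5) = -2283/152 - 0/7 = -2283/152 - 1/21*0 = -2283/152 + 0 = -2283/152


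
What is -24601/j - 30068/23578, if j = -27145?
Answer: -118076741/320012405 ≈ -0.36898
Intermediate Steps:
-24601/j - 30068/23578 = -24601/(-27145) - 30068/23578 = -24601*(-1/27145) - 30068*1/23578 = 24601/27145 - 15034/11789 = -118076741/320012405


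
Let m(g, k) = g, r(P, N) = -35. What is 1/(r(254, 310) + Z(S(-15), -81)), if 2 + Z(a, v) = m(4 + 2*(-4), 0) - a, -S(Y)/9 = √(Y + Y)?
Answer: -41/4111 - 9*I*√30/4111 ≈ -0.0099732 - 0.011991*I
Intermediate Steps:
S(Y) = -9*√2*√Y (S(Y) = -9*√(Y + Y) = -9*√2*√Y)
Z(a, v) = -6 - a (Z(a, v) = -2 + ((4 + 2*(-4)) - a) = -2 + ((4 - 8) - a) = -2 + (-4 - a) = -6 - a)
1/(r(254, 310) + Z(S(-15), -81)) = 1/(-35 + (-6 - (-9)*√2*√(-15))) = 1/(-35 + (-6 - (-9)*√2*I*√15)) = 1/(-35 + (-6 - (-9)*I*√30)) = 1/(-35 + (-6 + 9*I*√30)) = 1/(-41 + 9*I*√30)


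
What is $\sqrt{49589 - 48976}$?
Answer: $\sqrt{613} \approx 24.759$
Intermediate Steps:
$\sqrt{49589 - 48976} = \sqrt{613}$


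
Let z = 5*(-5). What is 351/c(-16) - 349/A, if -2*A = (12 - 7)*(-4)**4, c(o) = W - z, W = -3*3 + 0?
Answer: 14389/640 ≈ 22.483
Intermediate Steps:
z = -25
W = -9 (W = -9 + 0 = -9)
c(o) = 16 (c(o) = -9 - 1*(-25) = -9 + 25 = 16)
A = -640 (A = -(12 - 7)*(-4)**4/2 = -5*256/2 = -1/2*1280 = -640)
351/c(-16) - 349/A = 351/16 - 349/(-640) = 351*(1/16) - 349*(-1/640) = 351/16 + 349/640 = 14389/640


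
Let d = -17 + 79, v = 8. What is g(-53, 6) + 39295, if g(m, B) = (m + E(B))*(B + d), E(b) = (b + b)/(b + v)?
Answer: 250245/7 ≈ 35749.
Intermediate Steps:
E(b) = 2*b/(8 + b) (E(b) = (b + b)/(b + 8) = (2*b)/(8 + b) = 2*b/(8 + b))
d = 62
g(m, B) = (62 + B)*(m + 2*B/(8 + B)) (g(m, B) = (m + 2*B/(8 + B))*(B + 62) = (m + 2*B/(8 + B))*(62 + B) = (62 + B)*(m + 2*B/(8 + B)))
g(-53, 6) + 39295 = (2*6**2 + 124*6 - 53*(8 + 6)*(62 + 6))/(8 + 6) + 39295 = (2*36 + 744 - 53*14*68)/14 + 39295 = (72 + 744 - 50456)/14 + 39295 = (1/14)*(-49640) + 39295 = -24820/7 + 39295 = 250245/7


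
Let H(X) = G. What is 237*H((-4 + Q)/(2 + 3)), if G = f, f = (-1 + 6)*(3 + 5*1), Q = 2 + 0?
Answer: 9480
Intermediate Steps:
Q = 2
f = 40 (f = 5*(3 + 5) = 5*8 = 40)
G = 40
H(X) = 40
237*H((-4 + Q)/(2 + 3)) = 237*40 = 9480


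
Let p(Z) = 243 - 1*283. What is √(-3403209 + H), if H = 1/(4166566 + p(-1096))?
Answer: I*√349582842209776182/320502 ≈ 1844.8*I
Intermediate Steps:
p(Z) = -40 (p(Z) = 243 - 283 = -40)
H = 1/4166526 (H = 1/(4166566 - 40) = 1/4166526 ≈ 2.4001e-7)
√(-3403209 + H) = √(-3403209 + 1/4166526) = √(-14179558781933/4166526) = I*√349582842209776182/320502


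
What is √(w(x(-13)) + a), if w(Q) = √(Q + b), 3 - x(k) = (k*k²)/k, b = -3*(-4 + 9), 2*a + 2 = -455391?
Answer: √(-910786 + 4*I*√181)/2 ≈ 0.014097 + 477.18*I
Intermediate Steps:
a = -455393/2 (a = -1 + (½)*(-455391) = -1 - 455391/2 = -455393/2 ≈ -2.2770e+5)
b = -15 (b = -3*5 = -15)
x(k) = 3 - k² (x(k) = 3 - k*k²/k = 3 - k³/k = 3 - k²)
w(Q) = √(-15 + Q) (w(Q) = √(Q - 15) = √(-15 + Q))
√(w(x(-13)) + a) = √(√(-15 + (3 - 1*(-13)²)) - 455393/2) = √(√(-15 + (3 - 1*169)) - 455393/2) = √(√(-15 + (3 - 169)) - 455393/2) = √(√(-15 - 166) - 455393/2) = √(√(-181) - 455393/2) = √(I*√181 - 455393/2) = √(-455393/2 + I*√181)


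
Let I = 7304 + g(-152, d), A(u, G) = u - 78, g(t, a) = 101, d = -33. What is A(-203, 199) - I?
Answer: -7686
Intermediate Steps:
A(u, G) = -78 + u
I = 7405 (I = 7304 + 101 = 7405)
A(-203, 199) - I = (-78 - 203) - 1*7405 = -281 - 7405 = -7686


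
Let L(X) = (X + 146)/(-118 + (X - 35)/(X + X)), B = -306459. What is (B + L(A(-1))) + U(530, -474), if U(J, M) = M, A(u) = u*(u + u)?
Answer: -155001757/505 ≈ -3.0693e+5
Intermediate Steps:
A(u) = 2*u**2 (A(u) = u*(2*u) = 2*u**2)
L(X) = (146 + X)/(-118 + (-35 + X)/(2*X)) (L(X) = (146 + X)/(-118 + (-35 + X)/((2*X))) = (146 + X)/(-118 + (-35 + X)*(1/(2*X))) = (146 + X)/(-118 + (-35 + X)/(2*X)))
(B + L(A(-1))) + U(530, -474) = (-306459 - 2*2*(-1)**2*(146 + 2*(-1)**2)/(35 + 235*(2*(-1)**2))) - 474 = (-306459 - 2*2*1*(146 + 2*1)/(35 + 235*(2*1))) - 474 = (-306459 - 2*2*(146 + 2)/(35 + 235*2)) - 474 = (-306459 - 2*2*148/(35 + 470)) - 474 = (-306459 - 2*2*148/505) - 474 = (-306459 - 2*2*1/505*148) - 474 = (-306459 - 592/505) - 474 = -154762387/505 - 474 = -155001757/505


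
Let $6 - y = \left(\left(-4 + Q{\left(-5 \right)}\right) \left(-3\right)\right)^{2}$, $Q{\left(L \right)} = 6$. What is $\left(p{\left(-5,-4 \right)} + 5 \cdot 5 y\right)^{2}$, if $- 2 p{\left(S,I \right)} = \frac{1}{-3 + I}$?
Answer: $\frac{110229001}{196} \approx 5.6239 \cdot 10^{5}$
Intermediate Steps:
$p{\left(S,I \right)} = - \frac{1}{2 \left(-3 + I\right)}$
$y = -30$ ($y = 6 - \left(\left(-4 + 6\right) \left(-3\right)\right)^{2} = 6 - \left(2 \left(-3\right)\right)^{2} = 6 - \left(-6\right)^{2} = 6 - 36 = -30$)
$\left(p{\left(-5,-4 \right)} + 5 \cdot 5 y\right)^{2} = \left(- \frac{1}{-6 + 2 \left(-4\right)} + 5 \cdot 5 \left(-30\right)\right)^{2} = \left(- \frac{1}{-6 - 8} + 25 \left(-30\right)\right)^{2} = \left(- \frac{1}{-14} - 750\right)^{2} = \left(\left(-1\right) \left(- \frac{1}{14}\right) - 750\right)^{2} = \left(\frac{1}{14} - 750\right)^{2} = \left(- \frac{10499}{14}\right)^{2} = \frac{110229001}{196}$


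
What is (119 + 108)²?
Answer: 51529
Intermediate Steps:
(119 + 108)² = 227² = 51529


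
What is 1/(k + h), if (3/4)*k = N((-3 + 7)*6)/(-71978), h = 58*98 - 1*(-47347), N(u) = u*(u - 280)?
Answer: 35989/1908536755 ≈ 1.8857e-5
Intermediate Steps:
N(u) = u*(-280 + u)
h = 53031 (h = 5684 + 47347 = 53031)
k = 4096/35989 (k = 4*((((-3 + 7)*6)*(-280 + (-3 + 7)*6))/(-71978))/3 = 4*(((4*6)*(-280 + 4*6))*(-1/71978))/3 = 4*((24*(-280 + 24))*(-1/71978))/3 = 4*((24*(-256))*(-1/71978))/3 = 4*(-6144*(-1/71978))/3 = (4/3)*(3072/35989) = 4096/35989 ≈ 0.11381)
1/(k + h) = 1/(4096/35989 + 53031) = 1/(1908536755/35989) = 35989/1908536755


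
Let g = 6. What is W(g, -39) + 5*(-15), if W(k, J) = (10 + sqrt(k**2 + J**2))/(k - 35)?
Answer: -2185/29 - 3*sqrt(173)/29 ≈ -76.705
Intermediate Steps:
W(k, J) = (10 + sqrt(J**2 + k**2))/(-35 + k)
W(g, -39) + 5*(-15) = (10 + sqrt((-39)**2 + 6**2))/(-35 + 6) + 5*(-15) = (10 + sqrt(1521 + 36))/(-29) - 75 = -(10 + sqrt(1557))/29 - 75 = -(10 + 3*sqrt(173))/29 - 75 = (-10/29 - 3*sqrt(173)/29) - 75 = -2185/29 - 3*sqrt(173)/29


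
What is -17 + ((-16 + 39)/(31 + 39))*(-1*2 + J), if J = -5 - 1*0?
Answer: -193/10 ≈ -19.300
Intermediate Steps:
J = -5 (J = -5 + 0 = -5)
-17 + ((-16 + 39)/(31 + 39))*(-1*2 + J) = -17 + ((-16 + 39)/(31 + 39))*(-1*2 - 5) = -17 + (23/70)*(-2 - 5) = -17 + (23*(1/70))*(-7) = -17 + (23/70)*(-7) = -17 - 23/10 = -193/10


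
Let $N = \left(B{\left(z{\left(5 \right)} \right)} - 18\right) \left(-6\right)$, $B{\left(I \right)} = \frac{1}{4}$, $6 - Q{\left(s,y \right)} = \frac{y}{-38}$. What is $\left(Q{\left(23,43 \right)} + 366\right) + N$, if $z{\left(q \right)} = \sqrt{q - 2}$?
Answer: $\frac{9113}{19} \approx 479.63$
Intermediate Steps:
$Q{\left(s,y \right)} = 6 + \frac{y}{38}$ ($Q{\left(s,y \right)} = 6 - \frac{y}{-38} = 6 - y \left(- \frac{1}{38}\right) = 6 - - \frac{y}{38} = 6 + \frac{y}{38}$)
$z{\left(q \right)} = \sqrt{-2 + q}$
$B{\left(I \right)} = \frac{1}{4}$
$N = \frac{213}{2}$ ($N = \left(\frac{1}{4} - 18\right) \left(-6\right) = \left(- \frac{71}{4}\right) \left(-6\right) = \frac{213}{2} \approx 106.5$)
$\left(Q{\left(23,43 \right)} + 366\right) + N = \left(\left(6 + \frac{1}{38} \cdot 43\right) + 366\right) + \frac{213}{2} = \left(\left(6 + \frac{43}{38}\right) + 366\right) + \frac{213}{2} = \left(\frac{271}{38} + 366\right) + \frac{213}{2} = \frac{14179}{38} + \frac{213}{2} = \frac{9113}{19}$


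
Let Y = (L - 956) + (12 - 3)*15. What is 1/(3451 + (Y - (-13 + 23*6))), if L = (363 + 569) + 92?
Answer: 1/3529 ≈ 0.00028337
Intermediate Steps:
L = 1024 (L = 932 + 92 = 1024)
Y = 203 (Y = (1024 - 956) + (12 - 3)*15 = 68 + 9*15 = 68 + 135 = 203)
1/(3451 + (Y - (-13 + 23*6))) = 1/(3451 + (203 - (-13 + 23*6))) = 1/(3451 + (203 - (-13 + 138))) = 1/(3451 + (203 - 1*125)) = 1/(3451 + (203 - 125)) = 1/(3451 + 78) = 1/3529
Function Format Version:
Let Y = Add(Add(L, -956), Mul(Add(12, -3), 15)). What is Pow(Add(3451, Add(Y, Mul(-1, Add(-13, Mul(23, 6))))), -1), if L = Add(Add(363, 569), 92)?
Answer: Rational(1, 3529) ≈ 0.00028337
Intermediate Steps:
L = 1024 (L = Add(932, 92) = 1024)
Y = 203 (Y = Add(Add(1024, -956), Mul(Add(12, -3), 15)) = Add(68, Mul(9, 15)) = Add(68, 135) = 203)
Pow(Add(3451, Add(Y, Mul(-1, Add(-13, Mul(23, 6))))), -1) = Pow(Add(3451, Add(203, Mul(-1, Add(-13, Mul(23, 6))))), -1) = Pow(Add(3451, Add(203, Mul(-1, Add(-13, 138)))), -1) = Pow(Add(3451, Add(203, Mul(-1, 125))), -1) = Pow(Add(3451, Add(203, -125)), -1) = Pow(Add(3451, 78), -1) = Pow(3529, -1) = Rational(1, 3529)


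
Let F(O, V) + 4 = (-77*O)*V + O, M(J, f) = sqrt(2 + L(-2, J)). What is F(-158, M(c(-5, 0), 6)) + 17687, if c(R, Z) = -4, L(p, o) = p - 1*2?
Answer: 17525 + 12166*I*sqrt(2) ≈ 17525.0 + 17205.0*I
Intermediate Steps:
L(p, o) = -2 + p (L(p, o) = p - 2 = -2 + p)
M(J, f) = I*sqrt(2) (M(J, f) = sqrt(2 + (-2 - 2)) = sqrt(2 - 4) = sqrt(-2) = I*sqrt(2))
F(O, V) = -4 + O - 77*O*V (F(O, V) = -4 + ((-77*O)*V + O) = -4 + (-77*O*V + O) = -4 + (O - 77*O*V) = -4 + O - 77*O*V)
F(-158, M(c(-5, 0), 6)) + 17687 = (-4 - 158 - 77*(-158)*I*sqrt(2)) + 17687 = (-4 - 158 + 12166*I*sqrt(2)) + 17687 = (-162 + 12166*I*sqrt(2)) + 17687 = 17525 + 12166*I*sqrt(2)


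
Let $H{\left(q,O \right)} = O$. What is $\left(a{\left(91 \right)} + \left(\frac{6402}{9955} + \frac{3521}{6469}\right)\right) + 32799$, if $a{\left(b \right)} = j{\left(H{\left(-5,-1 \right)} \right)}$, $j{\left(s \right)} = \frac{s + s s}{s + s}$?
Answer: $\frac{192026893018}{5854445} \approx 32800.0$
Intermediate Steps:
$j{\left(s \right)} = \frac{s + s^{2}}{2 s}$
$a{\left(b \right)} = 0$ ($a{\left(b \right)} = \frac{1}{2} + \frac{1}{2} \left(-1\right) = \frac{1}{2} - \frac{1}{2} = 0$)
$\left(a{\left(91 \right)} + \left(\frac{6402}{9955} + \frac{3521}{6469}\right)\right) + 32799 = \left(0 + \left(\frac{6402}{9955} + \frac{3521}{6469}\right)\right) + 32799 = \left(0 + \left(6402 \cdot \frac{1}{9955} + 3521 \cdot \frac{1}{6469}\right)\right) + 32799 = \left(0 + \left(\frac{582}{905} + \frac{3521}{6469}\right)\right) + 32799 = \left(0 + \frac{6951463}{5854445}\right) + 32799 = \frac{6951463}{5854445} + 32799 = \frac{192026893018}{5854445}$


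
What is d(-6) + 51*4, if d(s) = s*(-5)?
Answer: 234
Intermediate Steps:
d(s) = -5*s
d(-6) + 51*4 = -5*(-6) + 51*4 = 30 + 204 = 234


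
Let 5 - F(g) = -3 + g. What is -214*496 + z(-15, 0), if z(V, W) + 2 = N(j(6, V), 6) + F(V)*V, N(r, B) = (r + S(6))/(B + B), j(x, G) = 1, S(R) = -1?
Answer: -106491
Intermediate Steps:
F(g) = 8 - g (F(g) = 5 - (-3 + g) = 5 + (3 - g) = 8 - g)
N(r, B) = (-1 + r)/(2*B) (N(r, B) = (r - 1)/(B + B) = (-1 + r)/((2*B)) = (-1 + r)*(1/(2*B)) = (-1 + r)/(2*B))
z(V, W) = -2 + V*(8 - V) (z(V, W) = -2 + ((½)*(-1 + 1)/6 + (8 - V)*V) = -2 + ((½)*(⅙)*0 + V*(8 - V)) = -2 + (0 + V*(8 - V)) = -2 + V*(8 - V))
-214*496 + z(-15, 0) = -214*496 + (-2 - 1*(-15)*(-8 - 15)) = -106144 + (-2 - 1*(-15)*(-23)) = -106144 + (-2 - 345) = -106144 - 347 = -106491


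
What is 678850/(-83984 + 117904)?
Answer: 67885/3392 ≈ 20.013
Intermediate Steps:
678850/(-83984 + 117904) = 678850/33920 = 678850*(1/33920) = 67885/3392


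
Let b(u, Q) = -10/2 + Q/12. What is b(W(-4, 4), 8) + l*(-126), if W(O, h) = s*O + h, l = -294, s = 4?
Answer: 111119/3 ≈ 37040.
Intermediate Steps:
W(O, h) = h + 4*O (W(O, h) = 4*O + h = h + 4*O)
b(u, Q) = -5 + Q/12 (b(u, Q) = -10*½ + Q*(1/12) = -5 + Q/12)
b(W(-4, 4), 8) + l*(-126) = (-5 + (1/12)*8) - 294*(-126) = (-5 + ⅔) + 37044 = -13/3 + 37044 = 111119/3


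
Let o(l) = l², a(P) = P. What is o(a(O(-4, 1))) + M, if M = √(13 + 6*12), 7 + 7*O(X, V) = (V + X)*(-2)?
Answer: 1/49 + √85 ≈ 9.2400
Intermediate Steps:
O(X, V) = -1 - 2*V/7 - 2*X/7 (O(X, V) = -1 + ((V + X)*(-2))/7 = -1 + (-2*V - 2*X)/7 = -1 + (-2*V/7 - 2*X/7) = -1 - 2*V/7 - 2*X/7)
M = √85 (M = √(13 + 72) = √85 ≈ 9.2195)
o(a(O(-4, 1))) + M = (-1 - 2/7*1 - 2/7*(-4))² + √85 = (-1 - 2/7 + 8/7)² + √85 = (-⅐)² + √85 = 1/49 + √85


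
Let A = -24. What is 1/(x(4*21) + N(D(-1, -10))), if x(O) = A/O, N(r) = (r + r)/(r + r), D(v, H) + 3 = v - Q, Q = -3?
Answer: 7/5 ≈ 1.4000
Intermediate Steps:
D(v, H) = v (D(v, H) = -3 + (v - 1*(-3)) = -3 + (v + 3) = -3 + (3 + v) = v)
N(r) = 1 (N(r) = (2*r)/((2*r)) = (2*r)*(1/(2*r)) = 1)
x(O) = -24/O
1/(x(4*21) + N(D(-1, -10))) = 1/(-24/(4*21) + 1) = 1/(-24/84 + 1) = 1/(-24*1/84 + 1) = 1/(-2/7 + 1) = 1/(5/7) = 7/5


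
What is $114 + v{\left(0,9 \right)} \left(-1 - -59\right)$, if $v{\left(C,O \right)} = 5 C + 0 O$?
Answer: $114$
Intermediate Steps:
$v{\left(C,O \right)} = 5 C$ ($v{\left(C,O \right)} = 5 C + 0 = 5 C$)
$114 + v{\left(0,9 \right)} \left(-1 - -59\right) = 114 + 5 \cdot 0 \left(-1 - -59\right) = 114 + 0 \left(-1 + 59\right) = 114 + 0 \cdot 58 = 114 + 0 = 114$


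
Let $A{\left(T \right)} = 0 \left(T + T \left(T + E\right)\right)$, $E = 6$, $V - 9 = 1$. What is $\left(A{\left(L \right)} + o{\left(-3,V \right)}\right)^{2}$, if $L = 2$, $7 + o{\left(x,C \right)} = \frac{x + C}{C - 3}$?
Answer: $36$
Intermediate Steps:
$V = 10$ ($V = 9 + 1 = 10$)
$o{\left(x,C \right)} = -7 + \frac{C + x}{-3 + C}$ ($o{\left(x,C \right)} = -7 + \frac{x + C}{C - 3} = -7 + \frac{C + x}{-3 + C}$)
$A{\left(T \right)} = 0$ ($A{\left(T \right)} = 0 \left(T + T \left(T + 6\right)\right) = 0 \left(T + T \left(6 + T\right)\right) = 0$)
$\left(A{\left(L \right)} + o{\left(-3,V \right)}\right)^{2} = \left(0 + \frac{21 - 3 - 60}{-3 + 10}\right)^{2} = \left(0 + \frac{21 - 3 - 60}{7}\right)^{2} = \left(0 + \frac{1}{7} \left(-42\right)\right)^{2} = \left(0 - 6\right)^{2} = \left(-6\right)^{2} = 36$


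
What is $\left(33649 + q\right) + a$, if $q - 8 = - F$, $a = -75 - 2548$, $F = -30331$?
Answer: $61365$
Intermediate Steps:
$a = -2623$ ($a = -75 - 2548 = -2623$)
$q = 30339$ ($q = 8 - -30331 = 8 + 30331 = 30339$)
$\left(33649 + q\right) + a = \left(33649 + 30339\right) - 2623 = 63988 - 2623 = 61365$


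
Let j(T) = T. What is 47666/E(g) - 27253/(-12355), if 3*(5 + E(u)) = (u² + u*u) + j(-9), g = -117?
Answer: 418703142/56326445 ≈ 7.4335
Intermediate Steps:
E(u) = -8 + 2*u²/3 (E(u) = -5 + ((u² + u*u) - 9)/3 = -5 + ((u² + u²) - 9)/3 = -5 + (2*u² - 9)/3 = -5 + (-9 + 2*u²)/3 = -5 + (-3 + 2*u²/3) = -8 + 2*u²/3)
47666/E(g) - 27253/(-12355) = 47666/(-8 + (⅔)*(-117)²) - 27253/(-12355) = 47666/(-8 + (⅔)*13689) - 27253*(-1/12355) = 47666/(-8 + 9126) + 27253/12355 = 47666/9118 + 27253/12355 = 47666*(1/9118) + 27253/12355 = 23833/4559 + 27253/12355 = 418703142/56326445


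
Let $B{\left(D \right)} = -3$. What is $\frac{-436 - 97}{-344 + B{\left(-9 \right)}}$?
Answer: $\frac{533}{347} \approx 1.536$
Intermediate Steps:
$\frac{-436 - 97}{-344 + B{\left(-9 \right)}} = \frac{-436 - 97}{-344 - 3} = - \frac{533}{-347} = \left(-533\right) \left(- \frac{1}{347}\right) = \frac{533}{347}$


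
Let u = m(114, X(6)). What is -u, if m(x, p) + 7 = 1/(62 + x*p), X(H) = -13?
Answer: 9941/1420 ≈ 7.0007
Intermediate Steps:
m(x, p) = -7 + 1/(62 + p*x) (m(x, p) = -7 + 1/(62 + x*p) = -7 + 1/(62 + p*x))
u = -9941/1420 (u = (-433 - 7*(-13)*114)/(62 - 13*114) = (-433 + 10374)/(62 - 1482) = 9941/(-1420) = -1/1420*9941 = -9941/1420 ≈ -7.0007)
-u = -1*(-9941/1420) = 9941/1420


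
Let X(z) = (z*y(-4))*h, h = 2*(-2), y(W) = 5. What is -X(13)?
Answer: 260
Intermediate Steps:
h = -4
X(z) = -20*z (X(z) = (z*5)*(-4) = (5*z)*(-4) = -20*z)
-X(13) = -(-20)*13 = -1*(-260) = 260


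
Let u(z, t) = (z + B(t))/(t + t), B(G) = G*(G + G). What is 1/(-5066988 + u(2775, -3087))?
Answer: -2058/10434215275 ≈ -1.9724e-7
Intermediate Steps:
B(G) = 2*G² (B(G) = G*(2*G) = 2*G²)
u(z, t) = (z + 2*t²)/(2*t) (u(z, t) = (z + 2*t²)/(t + t) = (z + 2*t²)/((2*t)) = (z + 2*t²)*(1/(2*t)) = (z + 2*t²)/(2*t))
1/(-5066988 + u(2775, -3087)) = 1/(-5066988 + (-3087 + (½)*2775/(-3087))) = 1/(-5066988 + (-3087 + (½)*2775*(-1/3087))) = 1/(-5066988 + (-3087 - 925/2058)) = 1/(-5066988 - 6353971/2058) = 1/(-10434215275/2058) = -2058/10434215275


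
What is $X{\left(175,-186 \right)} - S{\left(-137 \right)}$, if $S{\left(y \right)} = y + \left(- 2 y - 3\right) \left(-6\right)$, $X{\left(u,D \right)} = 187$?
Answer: $1950$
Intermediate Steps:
$S{\left(y \right)} = 18 + 13 y$ ($S{\left(y \right)} = y + \left(-3 - 2 y\right) \left(-6\right) = y + \left(18 + 12 y\right) = 18 + 13 y$)
$X{\left(175,-186 \right)} - S{\left(-137 \right)} = 187 - \left(18 + 13 \left(-137\right)\right) = 187 - \left(18 - 1781\right) = 187 - -1763 = 187 + 1763 = 1950$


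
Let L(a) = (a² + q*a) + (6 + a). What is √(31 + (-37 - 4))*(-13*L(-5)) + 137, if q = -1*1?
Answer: 137 - 403*I*√10 ≈ 137.0 - 1274.4*I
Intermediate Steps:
q = -1
L(a) = 6 + a² (L(a) = (a² - a) + (6 + a) = 6 + a²)
√(31 + (-37 - 4))*(-13*L(-5)) + 137 = √(31 + (-37 - 4))*(-13*(6 + (-5)²)) + 137 = √(31 - 41)*(-13*(6 + 25)) + 137 = √(-10)*(-13*31) + 137 = (I*√10)*(-403) + 137 = -403*I*√10 + 137 = 137 - 403*I*√10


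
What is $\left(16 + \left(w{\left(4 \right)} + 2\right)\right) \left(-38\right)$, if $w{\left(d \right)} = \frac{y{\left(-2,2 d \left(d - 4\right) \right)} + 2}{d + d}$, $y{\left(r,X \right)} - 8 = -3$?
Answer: $- \frac{2869}{4} \approx -717.25$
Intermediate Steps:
$y{\left(r,X \right)} = 5$ ($y{\left(r,X \right)} = 8 - 3 = 5$)
$w{\left(d \right)} = \frac{7}{2 d}$ ($w{\left(d \right)} = \frac{5 + 2}{d + d} = \frac{7}{2 d}$)
$\left(16 + \left(w{\left(4 \right)} + 2\right)\right) \left(-38\right) = \left(16 + \left(\frac{7}{2 \cdot 4} + 2\right)\right) \left(-38\right) = \left(16 + \left(\frac{7}{2} \cdot \frac{1}{4} + 2\right)\right) \left(-38\right) = \left(16 + \left(\frac{7}{8} + 2\right)\right) \left(-38\right) = \left(16 + \frac{23}{8}\right) \left(-38\right) = \frac{151}{8} \left(-38\right) = - \frac{2869}{4}$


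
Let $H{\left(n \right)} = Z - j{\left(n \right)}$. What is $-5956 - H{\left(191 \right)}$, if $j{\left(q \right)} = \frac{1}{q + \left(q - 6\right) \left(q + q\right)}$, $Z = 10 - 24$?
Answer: $- \frac{421056061}{70861} \approx -5942.0$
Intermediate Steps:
$Z = -14$ ($Z = 10 - 24 = -14$)
$j{\left(q \right)} = \frac{1}{q + 2 q \left(-6 + q\right)}$ ($j{\left(q \right)} = \frac{1}{q + \left(-6 + q\right) 2 q} = \frac{1}{q + 2 q \left(-6 + q\right)}$)
$H{\left(n \right)} = -14 - \frac{1}{n \left(-11 + 2 n\right)}$
$-5956 - H{\left(191 \right)} = -5956 - \frac{-1 - 28 \cdot 191^{2} + 154 \cdot 191}{191 \left(-11 + 2 \cdot 191\right)} = -5956 - \frac{-1 - 1021468 + 29414}{191 \left(-11 + 382\right)} = -5956 - \frac{-1 - 1021468 + 29414}{191 \cdot 371} = -5956 - \frac{1}{191} \cdot \frac{1}{371} \left(-992055\right) = -5956 - - \frac{992055}{70861} = -5956 + \frac{992055}{70861} = - \frac{421056061}{70861}$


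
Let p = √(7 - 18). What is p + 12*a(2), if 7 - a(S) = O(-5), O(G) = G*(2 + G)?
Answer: -96 + I*√11 ≈ -96.0 + 3.3166*I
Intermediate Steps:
p = I*√11 (p = √(-11) = I*√11 ≈ 3.3166*I)
a(S) = -8 (a(S) = 7 - (-5)*(2 - 5) = 7 - (-5)*(-3) = 7 - 1*15 = 7 - 15 = -8)
p + 12*a(2) = I*√11 + 12*(-8) = I*√11 - 96 = -96 + I*√11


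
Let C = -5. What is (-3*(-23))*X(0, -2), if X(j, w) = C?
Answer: -345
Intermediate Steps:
X(j, w) = -5
(-3*(-23))*X(0, -2) = -3*(-23)*(-5) = 69*(-5) = -345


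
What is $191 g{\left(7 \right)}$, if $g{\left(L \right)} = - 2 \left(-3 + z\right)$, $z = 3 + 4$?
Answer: $-1528$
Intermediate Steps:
$z = 7$
$g{\left(L \right)} = -8$ ($g{\left(L \right)} = - 2 \left(-3 + 7\right) = \left(-2\right) 4 = -8$)
$191 g{\left(7 \right)} = 191 \left(-8\right) = -1528$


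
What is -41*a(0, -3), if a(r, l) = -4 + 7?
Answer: -123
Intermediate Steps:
a(r, l) = 3
-41*a(0, -3) = -41*3 = -123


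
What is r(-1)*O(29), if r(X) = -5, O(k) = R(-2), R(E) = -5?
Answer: 25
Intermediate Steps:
O(k) = -5
r(-1)*O(29) = -5*(-5) = 25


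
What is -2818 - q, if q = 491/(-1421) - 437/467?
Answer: -1869194252/663607 ≈ -2816.7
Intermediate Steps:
q = -850274/663607 (q = 491*(-1/1421) - 437*1/467 = -491/1421 - 437/467 = -850274/663607 ≈ -1.2813)
-2818 - q = -2818 - 1*(-850274/663607) = -2818 + 850274/663607 = -1869194252/663607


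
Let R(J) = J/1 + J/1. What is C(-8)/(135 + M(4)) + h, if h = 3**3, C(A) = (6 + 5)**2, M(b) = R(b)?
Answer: 362/13 ≈ 27.846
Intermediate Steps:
R(J) = 2*J (R(J) = J*1 + J*1 = J + J = 2*J)
M(b) = 2*b
C(A) = 121 (C(A) = 11**2 = 121)
h = 27
C(-8)/(135 + M(4)) + h = 121/(135 + 2*4) + 27 = 121/(135 + 8) + 27 = 121/143 + 27 = (1/143)*121 + 27 = 11/13 + 27 = 362/13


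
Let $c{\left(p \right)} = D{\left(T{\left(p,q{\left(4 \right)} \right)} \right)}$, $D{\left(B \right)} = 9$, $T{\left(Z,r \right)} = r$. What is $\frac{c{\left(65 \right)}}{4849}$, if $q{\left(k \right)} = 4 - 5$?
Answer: $\frac{9}{4849} \approx 0.0018561$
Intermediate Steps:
$q{\left(k \right)} = -1$
$c{\left(p \right)} = 9$
$\frac{c{\left(65 \right)}}{4849} = \frac{9}{4849}$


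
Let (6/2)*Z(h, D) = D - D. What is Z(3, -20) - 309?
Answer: -309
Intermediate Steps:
Z(h, D) = 0 (Z(h, D) = (D - D)/3 = (⅓)*0 = 0)
Z(3, -20) - 309 = 0 - 309 = -309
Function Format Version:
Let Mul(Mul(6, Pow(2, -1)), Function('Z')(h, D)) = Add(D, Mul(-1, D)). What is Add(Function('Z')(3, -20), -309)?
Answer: -309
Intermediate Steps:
Function('Z')(h, D) = 0 (Function('Z')(h, D) = Mul(Rational(1, 3), Add(D, Mul(-1, D))) = Mul(Rational(1, 3), 0) = 0)
Add(Function('Z')(3, -20), -309) = Add(0, -309) = -309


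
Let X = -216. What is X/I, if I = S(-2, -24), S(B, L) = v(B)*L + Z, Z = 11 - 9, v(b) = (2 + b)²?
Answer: -108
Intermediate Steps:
Z = 2
S(B, L) = 2 + L*(2 + B)² (S(B, L) = (2 + B)²*L + 2 = L*(2 + B)² + 2 = 2 + L*(2 + B)²)
I = 2 (I = 2 - 24*(2 - 2)² = 2 - 24*0² = 2 - 24*0 = 2 + 0 = 2)
X/I = -216/2 = -216*½ = -108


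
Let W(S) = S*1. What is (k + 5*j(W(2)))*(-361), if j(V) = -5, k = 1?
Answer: 8664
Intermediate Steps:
W(S) = S
(k + 5*j(W(2)))*(-361) = (1 + 5*(-5))*(-361) = (1 - 25)*(-361) = -24*(-361) = 8664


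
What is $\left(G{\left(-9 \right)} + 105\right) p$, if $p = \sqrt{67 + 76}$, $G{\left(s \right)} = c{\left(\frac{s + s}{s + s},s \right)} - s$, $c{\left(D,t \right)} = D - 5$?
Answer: $110 \sqrt{143} \approx 1315.4$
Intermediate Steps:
$c{\left(D,t \right)} = -5 + D$
$G{\left(s \right)} = -4 - s$ ($G{\left(s \right)} = \left(-5 + \frac{s + s}{s + s}\right) - s = \left(-5 + \frac{2 s}{2 s}\right) - s = \left(-5 + 2 s \frac{1}{2 s}\right) - s = \left(-5 + 1\right) - s = -4 - s$)
$p = \sqrt{143} \approx 11.958$
$\left(G{\left(-9 \right)} + 105\right) p = \left(\left(-4 - -9\right) + 105\right) \sqrt{143} = \left(\left(-4 + 9\right) + 105\right) \sqrt{143} = \left(5 + 105\right) \sqrt{143} = 110 \sqrt{143}$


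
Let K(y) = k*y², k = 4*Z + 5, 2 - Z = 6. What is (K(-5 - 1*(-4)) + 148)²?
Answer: 18769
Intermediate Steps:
Z = -4 (Z = 2 - 1*6 = 2 - 6 = -4)
k = -11 (k = 4*(-4) + 5 = -16 + 5 = -11)
K(y) = -11*y²
(K(-5 - 1*(-4)) + 148)² = (-11*(-5 - 1*(-4))² + 148)² = (-11*(-5 + 4)² + 148)² = (-11*(-1)² + 148)² = (-11*1 + 148)² = (-11 + 148)² = 137² = 18769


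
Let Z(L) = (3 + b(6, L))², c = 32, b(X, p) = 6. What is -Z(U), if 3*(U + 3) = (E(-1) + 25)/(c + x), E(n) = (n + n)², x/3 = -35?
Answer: -81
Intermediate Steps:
x = -105 (x = 3*(-35) = -105)
E(n) = 4*n² (E(n) = (2*n)² = 4*n²)
U = -686/219 (U = -3 + ((4*(-1)² + 25)/(32 - 105))/3 = -3 + ((4*1 + 25)/(-73))/3 = -3 + ((4 + 25)*(-1/73))/3 = -3 + (29*(-1/73))/3 = -3 + (⅓)*(-29/73) = -3 - 29/219 = -686/219 ≈ -3.1324)
Z(L) = 81 (Z(L) = (3 + 6)² = 9² = 81)
-Z(U) = -1*81 = -81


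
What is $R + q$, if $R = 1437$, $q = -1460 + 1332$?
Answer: $1309$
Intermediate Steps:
$q = -128$
$R + q = 1437 - 128 = 1309$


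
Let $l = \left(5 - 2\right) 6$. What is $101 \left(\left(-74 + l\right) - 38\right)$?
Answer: $-9494$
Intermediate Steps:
$l = 18$ ($l = 3 \cdot 6 = 18$)
$101 \left(\left(-74 + l\right) - 38\right) = 101 \left(\left(-74 + 18\right) - 38\right) = 101 \left(-56 - 38\right) = 101 \left(-94\right) = -9494$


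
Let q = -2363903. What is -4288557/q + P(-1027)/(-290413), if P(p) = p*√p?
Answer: 4288557/2363903 + 1027*I*√1027/290413 ≈ 1.8142 + 0.11333*I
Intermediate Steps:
P(p) = p^(3/2)
-4288557/q + P(-1027)/(-290413) = -4288557/(-2363903) + (-1027)^(3/2)/(-290413) = -4288557*(-1/2363903) - 1027*I*√1027*(-1/290413) = 4288557/2363903 + 1027*I*√1027/290413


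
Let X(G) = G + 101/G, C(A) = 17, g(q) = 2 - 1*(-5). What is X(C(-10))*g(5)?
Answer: 2730/17 ≈ 160.59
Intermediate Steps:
g(q) = 7 (g(q) = 2 + 5 = 7)
X(C(-10))*g(5) = (17 + 101/17)*7 = (390/17)*7 = 2730/17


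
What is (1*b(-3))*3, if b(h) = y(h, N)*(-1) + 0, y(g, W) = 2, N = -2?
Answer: -6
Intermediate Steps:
b(h) = -2 (b(h) = 2*(-1) + 0 = -2 + 0 = -2)
(1*b(-3))*3 = (1*(-2))*3 = -2*3 = -6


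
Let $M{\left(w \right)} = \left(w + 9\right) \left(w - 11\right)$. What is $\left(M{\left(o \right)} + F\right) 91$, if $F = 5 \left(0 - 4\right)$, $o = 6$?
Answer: $-8645$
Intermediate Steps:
$M{\left(w \right)} = \left(-11 + w\right) \left(9 + w\right)$ ($M{\left(w \right)} = \left(9 + w\right) \left(-11 + w\right) = \left(-11 + w\right) \left(9 + w\right)$)
$F = -20$ ($F = 5 \left(-4\right) = -20$)
$\left(M{\left(o \right)} + F\right) 91 = \left(\left(-99 + 6^{2} - 12\right) - 20\right) 91 = \left(\left(-99 + 36 - 12\right) - 20\right) 91 = \left(-75 - 20\right) 91 = \left(-95\right) 91 = -8645$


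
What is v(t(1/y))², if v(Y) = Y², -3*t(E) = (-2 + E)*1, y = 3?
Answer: 625/6561 ≈ 0.095260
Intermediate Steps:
t(E) = ⅔ - E/3 (t(E) = -(-2 + E)/3 = ⅔ - E/3)
v(t(1/y))² = ((⅔ - ⅓/3)²)² = ((⅔ - ⅓*⅓)²)² = ((⅔ - ⅑)²)² = ((5/9)²)² = (25/81)² = 625/6561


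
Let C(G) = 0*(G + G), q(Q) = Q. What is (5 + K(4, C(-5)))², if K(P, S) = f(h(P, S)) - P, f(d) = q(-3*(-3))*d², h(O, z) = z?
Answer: 1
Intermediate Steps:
f(d) = 9*d² (f(d) = (-3*(-3))*d² = 9*d²)
C(G) = 0 (C(G) = 0*(2*G) = 0)
K(P, S) = -P + 9*S² (K(P, S) = 9*S² - P = -P + 9*S²)
(5 + K(4, C(-5)))² = (5 + (-1*4 + 9*0²))² = (5 + (-4 + 9*0))² = (5 + (-4 + 0))² = (5 - 4)² = 1² = 1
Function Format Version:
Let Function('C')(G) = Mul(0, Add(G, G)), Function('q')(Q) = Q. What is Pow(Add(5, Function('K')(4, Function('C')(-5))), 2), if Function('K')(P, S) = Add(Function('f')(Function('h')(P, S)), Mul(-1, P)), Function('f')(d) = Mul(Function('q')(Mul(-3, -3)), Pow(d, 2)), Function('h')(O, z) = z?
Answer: 1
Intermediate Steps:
Function('f')(d) = Mul(9, Pow(d, 2)) (Function('f')(d) = Mul(Mul(-3, -3), Pow(d, 2)) = Mul(9, Pow(d, 2)))
Function('C')(G) = 0 (Function('C')(G) = Mul(0, Mul(2, G)) = 0)
Function('K')(P, S) = Add(Mul(-1, P), Mul(9, Pow(S, 2))) (Function('K')(P, S) = Add(Mul(9, Pow(S, 2)), Mul(-1, P)) = Add(Mul(-1, P), Mul(9, Pow(S, 2))))
Pow(Add(5, Function('K')(4, Function('C')(-5))), 2) = Pow(Add(5, Add(Mul(-1, 4), Mul(9, Pow(0, 2)))), 2) = Pow(Add(5, Add(-4, Mul(9, 0))), 2) = Pow(Add(5, Add(-4, 0)), 2) = Pow(Add(5, -4), 2) = Pow(1, 2) = 1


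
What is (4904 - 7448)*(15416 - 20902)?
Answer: 13956384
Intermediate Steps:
(4904 - 7448)*(15416 - 20902) = -2544*(-5486) = 13956384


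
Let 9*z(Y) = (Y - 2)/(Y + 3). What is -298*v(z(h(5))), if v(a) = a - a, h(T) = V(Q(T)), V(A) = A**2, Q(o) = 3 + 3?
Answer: 0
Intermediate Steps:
Q(o) = 6
h(T) = 36 (h(T) = 6**2 = 36)
z(Y) = (-2 + Y)/(9*(3 + Y)) (z(Y) = ((Y - 2)/(Y + 3))/9 = ((-2 + Y)/(3 + Y))/9 = (-2 + Y)/(9*(3 + Y)))
v(a) = 0
-298*v(z(h(5))) = -298*0 = 0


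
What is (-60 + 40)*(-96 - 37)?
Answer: 2660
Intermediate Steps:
(-60 + 40)*(-96 - 37) = -20*(-133) = 2660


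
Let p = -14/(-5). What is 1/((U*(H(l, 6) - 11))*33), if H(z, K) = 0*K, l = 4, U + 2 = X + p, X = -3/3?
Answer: 5/363 ≈ 0.013774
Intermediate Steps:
p = 14/5 (p = -14*(-⅕) = 14/5 ≈ 2.8000)
X = -1 (X = -3*⅓ = -1)
U = -⅕ (U = -2 + (-1 + 14/5) = -2 + 9/5 = -⅕ ≈ -0.20000)
H(z, K) = 0
1/((U*(H(l, 6) - 11))*33) = 1/(-(0 - 11)/5*33) = 1/(-⅕*(-11)*33) = 1/((11/5)*33) = 1/(363/5) = 5/363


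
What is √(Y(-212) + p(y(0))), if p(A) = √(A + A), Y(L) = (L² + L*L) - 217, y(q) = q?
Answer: √89671 ≈ 299.45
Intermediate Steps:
Y(L) = -217 + 2*L² (Y(L) = (L² + L²) - 217 = 2*L² - 217 = -217 + 2*L²)
p(A) = √2*√A (p(A) = √(2*A) = √2*√A)
√(Y(-212) + p(y(0))) = √((-217 + 2*(-212)²) + √2*√0) = √((-217 + 2*44944) + √2*0) = √((-217 + 89888) + 0) = √(89671 + 0) = √89671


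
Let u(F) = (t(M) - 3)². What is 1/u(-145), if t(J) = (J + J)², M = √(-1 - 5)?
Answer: 1/729 ≈ 0.0013717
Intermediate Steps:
M = I*√6 (M = √(-6) = I*√6 ≈ 2.4495*I)
t(J) = 4*J² (t(J) = (2*J)² = 4*J²)
u(F) = 729 (u(F) = (4*(I*√6)² - 3)² = (4*(-6) - 3)² = (-24 - 3)² = (-27)² = 729)
1/u(-145) = 1/729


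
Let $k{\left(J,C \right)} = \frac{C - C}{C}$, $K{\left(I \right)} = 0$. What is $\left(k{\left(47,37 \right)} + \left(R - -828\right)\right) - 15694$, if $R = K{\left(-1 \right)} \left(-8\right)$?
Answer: $-14866$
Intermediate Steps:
$k{\left(J,C \right)} = 0$ ($k{\left(J,C \right)} = \frac{0}{C} = 0$)
$R = 0$ ($R = 0 \left(-8\right) = 0$)
$\left(k{\left(47,37 \right)} + \left(R - -828\right)\right) - 15694 = \left(0 + \left(0 - -828\right)\right) - 15694 = \left(0 + \left(0 + 828\right)\right) - 15694 = \left(0 + 828\right) - 15694 = 828 - 15694 = -14866$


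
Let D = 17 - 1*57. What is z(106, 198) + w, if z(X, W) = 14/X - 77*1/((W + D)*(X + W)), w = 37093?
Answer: 94427833871/2545696 ≈ 37093.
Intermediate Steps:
D = -40 (D = 17 - 57 = -40)
z(X, W) = 14/X - 77/((-40 + W)*(W + X)) (z(X, W) = 14/X - 77*1/((W - 40)*(X + W)) = 14/X - 77*1/((-40 + W)*(W + X)) = 14/X - 77/((-40 + W)*(W + X)))
z(106, 198) + w = 7*(-91*106 - 80*198 + 2*198² + 2*198*106)/(106*(198² - 40*198 - 40*106 + 198*106)) + 37093 = 7*(1/106)*(-9646 - 15840 + 2*39204 + 41976)/(39204 - 7920 - 4240 + 20988) + 37093 = 7*(1/106)*(-9646 - 15840 + 78408 + 41976)/48032 + 37093 = 7*(1/106)*(1/48032)*94898 + 37093 = 332143/2545696 + 37093 = 94427833871/2545696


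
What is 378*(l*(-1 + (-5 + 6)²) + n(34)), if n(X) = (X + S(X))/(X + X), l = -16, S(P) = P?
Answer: 378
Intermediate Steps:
n(X) = 1 (n(X) = (X + X)/(X + X) = (2*X)/((2*X)) = (2*X)*(1/(2*X)) = 1)
378*(l*(-1 + (-5 + 6)²) + n(34)) = 378*(-16*(-1 + (-5 + 6)²) + 1) = 378*(-16*(-1 + 1²) + 1) = 378*(-16*(-1 + 1) + 1) = 378*(-16*0 + 1) = 378*(0 + 1) = 378*1 = 378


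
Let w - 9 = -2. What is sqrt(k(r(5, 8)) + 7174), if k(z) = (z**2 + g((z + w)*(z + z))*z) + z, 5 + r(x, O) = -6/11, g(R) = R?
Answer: 28*sqrt(136114)/121 ≈ 85.374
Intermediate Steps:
w = 7 (w = 9 - 2 = 7)
r(x, O) = -61/11 (r(x, O) = -5 - 6/11 = -61/11)
k(z) = z + z**2 + 2*z**2*(7 + z) (k(z) = (z**2 + ((z + 7)*(z + z))*z) + z = (z**2 + ((7 + z)*(2*z))*z) + z = (z**2 + (2*z*(7 + z))*z) + z = (z**2 + 2*z**2*(7 + z)) + z = z + z**2 + 2*z**2*(7 + z))
sqrt(k(r(5, 8)) + 7174) = sqrt(-61*(1 - 61/11 + 2*(-61/11)*(7 - 61/11))/11 + 7174) = sqrt(-61*(1 - 61/11 + 2*(-61/11)*(16/11))/11 + 7174) = sqrt(-61*(1 - 61/11 - 1952/121)/11 + 7174) = sqrt(-61/11*(-2502/121) + 7174) = sqrt(152622/1331 + 7174) = sqrt(9701216/1331) = 28*sqrt(136114)/121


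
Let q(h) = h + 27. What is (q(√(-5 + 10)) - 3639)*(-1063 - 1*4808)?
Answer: 21206052 - 5871*√5 ≈ 2.1193e+7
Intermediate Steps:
q(h) = 27 + h
(q(√(-5 + 10)) - 3639)*(-1063 - 1*4808) = ((27 + √(-5 + 10)) - 3639)*(-1063 - 1*4808) = ((27 + √5) - 3639)*(-1063 - 4808) = (-3612 + √5)*(-5871) = 21206052 - 5871*√5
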